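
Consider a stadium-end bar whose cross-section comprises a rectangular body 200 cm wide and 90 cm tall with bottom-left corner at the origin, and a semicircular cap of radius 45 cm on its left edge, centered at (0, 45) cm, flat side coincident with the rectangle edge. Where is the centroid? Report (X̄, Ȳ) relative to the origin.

Part | A | x̄ᵢ | ȳᵢ | A·x̄ᵢ | A·ȳᵢ
rectangular body | 18000.00 | 100.00 | 45.00 | 1800000.00 | 810000.00
semicircular end | 3180.86 | -19.10 | 45.00 | -60750.00 | 143138.82
Σ | 21180.86 |  |  | 1739250.00 | 953138.82
X̄ = 1739250.00 / 21180.86 = 82.11 cm
Ȳ = 953138.82 / 21180.86 = 45.00 cm

X̄ = 82.11 cm, Ȳ = 45.00 cm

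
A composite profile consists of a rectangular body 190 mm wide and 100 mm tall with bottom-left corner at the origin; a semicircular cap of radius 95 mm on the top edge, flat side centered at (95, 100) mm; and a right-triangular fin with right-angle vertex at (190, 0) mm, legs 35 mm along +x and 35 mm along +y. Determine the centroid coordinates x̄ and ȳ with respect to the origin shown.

x̄ = 96.93 mm, ȳ = 87.20 mm

rectangular body: A = 190 × 100 = 19000.00, centroid at (95.00, 50.00).
semicircular top: A = ½π·95² = 14176.44, centroid at (95.00, 140.32).
triangular fin: A = ½·35·35 = 612.50, centroid at (201.67, 11.67).
ΣA = 33788.94 mm²
ΣAx̄ = (19000.00)(95.00) + (14176.44)(95.00) + (612.50)(201.67) = 3275282.33 mm³
ΣAȳ = (19000.00)(50.00) + (14176.44)(140.32) + (612.50)(11.67) = 2946372.85 mm³
x̄ = 3275282.33 / 33788.94 = 96.93 mm
ȳ = 2946372.85 / 33788.94 = 87.20 mm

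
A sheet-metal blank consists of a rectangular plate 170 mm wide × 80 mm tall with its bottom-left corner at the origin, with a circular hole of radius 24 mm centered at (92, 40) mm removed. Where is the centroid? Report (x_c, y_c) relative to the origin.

Part | A | x̄ᵢ | ȳᵢ | A·x̄ᵢ | A·ȳᵢ
plate | 13600.00 | 85.00 | 40.00 | 1156000.00 | 544000.00
hole | -1809.56 | 92.00 | 40.00 | -166479.28 | -72382.29
Σ | 11790.44 |  |  | 989520.72 | 471617.71
x_c = 989520.72 / 11790.44 = 83.93 mm
y_c = 471617.71 / 11790.44 = 40.00 mm

x_c = 83.93 mm, y_c = 40.00 mm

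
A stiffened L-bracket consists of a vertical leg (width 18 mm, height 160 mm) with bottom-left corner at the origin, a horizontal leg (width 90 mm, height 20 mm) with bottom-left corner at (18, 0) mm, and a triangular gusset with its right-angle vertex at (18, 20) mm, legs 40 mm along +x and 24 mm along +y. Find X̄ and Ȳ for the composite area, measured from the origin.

X̄ = 29.91 mm, Ȳ = 50.74 mm

vertical leg: A = 18 × 160 = 2880.00, centroid at (9.00, 80.00).
horizontal leg: A = 90 × 20 = 1800.00, centroid at (63.00, 10.00).
gusset: A = ½·40·24 = 480.00, centroid at (31.33, 28.00).
ΣA = 5160.00 mm², ΣAX̄ = 154360.00 mm³, ΣAȲ = 261840.00 mm³.
X̄ = 154360.00/5160.00 = 29.91 mm; Ȳ = 261840.00/5160.00 = 50.74 mm.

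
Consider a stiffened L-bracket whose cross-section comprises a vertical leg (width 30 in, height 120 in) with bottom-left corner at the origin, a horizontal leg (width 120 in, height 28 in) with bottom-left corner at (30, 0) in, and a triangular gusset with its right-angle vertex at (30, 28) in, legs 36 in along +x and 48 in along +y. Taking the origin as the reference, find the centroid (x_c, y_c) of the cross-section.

x_c = 50.19 in, y_c = 38.48 in

Part | A | x̄ᵢ | ȳᵢ | A·x̄ᵢ | A·ȳᵢ
vertical leg | 3600.00 | 15.00 | 60.00 | 54000.00 | 216000.00
horizontal leg | 3360.00 | 90.00 | 14.00 | 302400.00 | 47040.00
gusset | 864.00 | 42.00 | 44.00 | 36288.00 | 38016.00
Σ | 7824.00 |  |  | 392688.00 | 301056.00
x_c = 392688.00 / 7824.00 = 50.19 in
y_c = 301056.00 / 7824.00 = 38.48 in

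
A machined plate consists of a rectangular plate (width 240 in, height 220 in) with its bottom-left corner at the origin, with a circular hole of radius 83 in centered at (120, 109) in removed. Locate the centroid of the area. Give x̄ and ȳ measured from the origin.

x̄ = 120.00 in, ȳ = 110.69 in

plate: A = 240 × 220 = 52800.00, centroid at (120.00, 110.00).
hole: A = −π·83² = -21642.43, centroid at (120.00, 109.00).
ΣA = 31157.57 in², ΣAx̄ = 3738908.19 in³, ΣAȳ = 3448974.93 in³.
x̄ = 3738908.19/31157.57 = 120.00 in; ȳ = 3448974.93/31157.57 = 110.69 in.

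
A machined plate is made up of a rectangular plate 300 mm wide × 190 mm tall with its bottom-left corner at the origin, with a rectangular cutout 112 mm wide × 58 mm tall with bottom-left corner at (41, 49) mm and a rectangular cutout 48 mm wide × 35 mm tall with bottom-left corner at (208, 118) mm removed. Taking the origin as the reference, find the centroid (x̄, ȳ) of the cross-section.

plate: A = 300 × 190 = 57000.00, centroid at (150.00, 95.00).
hole 1: A = −(112 × 58) = -6496.00, centroid at (97.00, 78.00).
hole 2: A = −(48 × 35) = -1680.00, centroid at (232.00, 135.50).
ΣA = 48824.00 mm², ΣAx̄ = 7530128.00 mm³, ΣAȳ = 4680672.00 mm³.
x̄ = 7530128.00/48824.00 = 154.23 mm; ȳ = 4680672.00/48824.00 = 95.87 mm.

x̄ = 154.23 mm, ȳ = 95.87 mm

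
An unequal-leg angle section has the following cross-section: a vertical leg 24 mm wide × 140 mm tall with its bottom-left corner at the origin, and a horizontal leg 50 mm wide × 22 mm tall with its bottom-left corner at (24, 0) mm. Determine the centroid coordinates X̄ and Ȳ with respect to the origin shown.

vertical leg: A = 24 × 140 = 3360.00, centroid at (12.00, 70.00).
horizontal leg: A = 50 × 22 = 1100.00, centroid at (49.00, 11.00).
ΣA = 4460.00 mm², ΣAX̄ = 94220.00 mm³, ΣAȲ = 247300.00 mm³.
X̄ = 94220.00/4460.00 = 21.13 mm; Ȳ = 247300.00/4460.00 = 55.45 mm.

X̄ = 21.13 mm, Ȳ = 55.45 mm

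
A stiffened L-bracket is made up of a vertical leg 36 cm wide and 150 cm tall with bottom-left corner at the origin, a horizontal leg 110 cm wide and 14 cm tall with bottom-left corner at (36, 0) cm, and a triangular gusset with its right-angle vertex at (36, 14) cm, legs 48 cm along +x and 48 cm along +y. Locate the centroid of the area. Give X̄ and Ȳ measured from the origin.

X̄ = 36.73 cm, Ȳ = 55.65 cm

vertical leg: A = 36 × 150 = 5400.00, centroid at (18.00, 75.00).
horizontal leg: A = 110 × 14 = 1540.00, centroid at (91.00, 7.00).
gusset: A = ½·48·48 = 1152.00, centroid at (52.00, 30.00).
ΣA = 8092.00 cm², ΣAX̄ = 297244.00 cm³, ΣAȲ = 450340.00 cm³.
X̄ = 297244.00/8092.00 = 36.73 cm; Ȳ = 450340.00/8092.00 = 55.65 cm.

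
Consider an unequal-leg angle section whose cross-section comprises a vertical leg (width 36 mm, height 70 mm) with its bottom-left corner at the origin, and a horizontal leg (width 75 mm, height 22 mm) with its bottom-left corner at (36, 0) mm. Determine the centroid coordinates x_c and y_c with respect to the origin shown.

x_c = 39.96 mm, y_c = 25.50 mm

vertical leg: A = 36 × 70 = 2520.00, centroid at (18.00, 35.00).
horizontal leg: A = 75 × 22 = 1650.00, centroid at (73.50, 11.00).
ΣA = 4170.00 mm²
ΣAx_c = (2520.00)(18.00) + (1650.00)(73.50) = 166635.00 mm³
ΣAy_c = (2520.00)(35.00) + (1650.00)(11.00) = 106350.00 mm³
x_c = 166635.00 / 4170.00 = 39.96 mm
y_c = 106350.00 / 4170.00 = 25.50 mm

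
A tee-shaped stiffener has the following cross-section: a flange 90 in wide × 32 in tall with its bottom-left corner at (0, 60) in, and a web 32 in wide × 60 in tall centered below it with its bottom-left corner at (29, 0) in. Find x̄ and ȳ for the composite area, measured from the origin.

web: A = 32 × 60 = 1920.00, centroid at (45.00, 30.00).
flange: A = 90 × 32 = 2880.00, centroid at (45.00, 76.00).
ΣA = 4800.00 in²
ΣAx̄ = (1920.00)(45.00) + (2880.00)(45.00) = 216000.00 in³
ΣAȳ = (1920.00)(30.00) + (2880.00)(76.00) = 276480.00 in³
x̄ = 216000.00 / 4800.00 = 45.00 in
ȳ = 276480.00 / 4800.00 = 57.60 in

x̄ = 45.00 in, ȳ = 57.60 in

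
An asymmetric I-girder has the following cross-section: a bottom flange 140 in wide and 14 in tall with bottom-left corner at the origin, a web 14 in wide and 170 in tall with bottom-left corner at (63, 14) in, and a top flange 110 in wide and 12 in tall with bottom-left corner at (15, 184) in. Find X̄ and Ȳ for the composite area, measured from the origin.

bottom flange: A = 140 × 14 = 1960.00, centroid at (70.00, 7.00).
web: A = 14 × 170 = 2380.00, centroid at (70.00, 99.00).
top flange: A = 110 × 12 = 1320.00, centroid at (70.00, 190.00).
ΣA = 5660.00 in², ΣAX̄ = 396200.00 in³, ΣAȲ = 500140.00 in³.
X̄ = 396200.00/5660.00 = 70.00 in; Ȳ = 500140.00/5660.00 = 88.36 in.

X̄ = 70.00 in, Ȳ = 88.36 in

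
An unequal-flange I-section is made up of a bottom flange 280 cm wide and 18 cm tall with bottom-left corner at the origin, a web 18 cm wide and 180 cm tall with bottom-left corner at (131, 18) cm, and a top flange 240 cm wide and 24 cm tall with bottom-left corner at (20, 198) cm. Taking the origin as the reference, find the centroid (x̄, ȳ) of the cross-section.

bottom flange: A = 280 × 18 = 5040.00, centroid at (140.00, 9.00).
web: A = 18 × 180 = 3240.00, centroid at (140.00, 108.00).
top flange: A = 240 × 24 = 5760.00, centroid at (140.00, 210.00).
ΣA = 14040.00 cm²
ΣAx̄ = (5040.00)(140.00) + (3240.00)(140.00) + (5760.00)(140.00) = 1965600.00 cm³
ΣAȳ = (5040.00)(9.00) + (3240.00)(108.00) + (5760.00)(210.00) = 1604880.00 cm³
x̄ = 1965600.00 / 14040.00 = 140.00 cm
ȳ = 1604880.00 / 14040.00 = 114.31 cm

x̄ = 140.00 cm, ȳ = 114.31 cm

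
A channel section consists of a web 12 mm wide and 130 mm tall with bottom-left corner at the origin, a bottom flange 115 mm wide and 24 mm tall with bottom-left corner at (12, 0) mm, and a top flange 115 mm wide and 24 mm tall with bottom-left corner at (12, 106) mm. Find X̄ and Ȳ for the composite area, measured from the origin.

X̄ = 55.51 mm, Ȳ = 65.00 mm

web: A = 12 × 130 = 1560.00, centroid at (6.00, 65.00).
bottom flange: A = 115 × 24 = 2760.00, centroid at (69.50, 12.00).
top flange: A = 115 × 24 = 2760.00, centroid at (69.50, 118.00).
ΣA = 7080.00 mm²
ΣAX̄ = (1560.00)(6.00) + (2760.00)(69.50) + (2760.00)(69.50) = 393000.00 mm³
ΣAȲ = (1560.00)(65.00) + (2760.00)(12.00) + (2760.00)(118.00) = 460200.00 mm³
X̄ = 393000.00 / 7080.00 = 55.51 mm
Ȳ = 460200.00 / 7080.00 = 65.00 mm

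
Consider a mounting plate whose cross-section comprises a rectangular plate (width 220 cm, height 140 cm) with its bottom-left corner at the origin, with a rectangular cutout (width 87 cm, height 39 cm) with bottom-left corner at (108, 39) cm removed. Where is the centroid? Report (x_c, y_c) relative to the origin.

x_c = 104.86 cm, y_c = 71.42 cm

plate: A = 220 × 140 = 30800.00, centroid at (110.00, 70.00).
hole: A = −(87 × 39) = -3393.00, centroid at (151.50, 58.50).
ΣA = 27407.00 cm², ΣAx_c = 2873960.50 cm³, ΣAy_c = 1957509.50 cm³.
x_c = 2873960.50/27407.00 = 104.86 cm; y_c = 1957509.50/27407.00 = 71.42 cm.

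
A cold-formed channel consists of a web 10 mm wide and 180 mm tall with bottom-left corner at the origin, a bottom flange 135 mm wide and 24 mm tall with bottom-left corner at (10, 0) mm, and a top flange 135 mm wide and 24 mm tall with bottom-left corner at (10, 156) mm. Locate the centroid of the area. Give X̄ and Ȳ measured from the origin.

X̄ = 61.74 mm, Ȳ = 90.00 mm

web: A = 10 × 180 = 1800.00, centroid at (5.00, 90.00).
bottom flange: A = 135 × 24 = 3240.00, centroid at (77.50, 12.00).
top flange: A = 135 × 24 = 3240.00, centroid at (77.50, 168.00).
ΣA = 8280.00 mm²
ΣAX̄ = (1800.00)(5.00) + (3240.00)(77.50) + (3240.00)(77.50) = 511200.00 mm³
ΣAȲ = (1800.00)(90.00) + (3240.00)(12.00) + (3240.00)(168.00) = 745200.00 mm³
X̄ = 511200.00 / 8280.00 = 61.74 mm
Ȳ = 745200.00 / 8280.00 = 90.00 mm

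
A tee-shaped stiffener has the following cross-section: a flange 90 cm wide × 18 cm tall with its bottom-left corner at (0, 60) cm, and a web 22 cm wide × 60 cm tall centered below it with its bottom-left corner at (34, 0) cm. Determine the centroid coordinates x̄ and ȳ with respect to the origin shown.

x̄ = 45.00 cm, ȳ = 51.49 cm

web: A = 22 × 60 = 1320.00, centroid at (45.00, 30.00).
flange: A = 90 × 18 = 1620.00, centroid at (45.00, 69.00).
ΣA = 2940.00 cm²
ΣAx̄ = (1320.00)(45.00) + (1620.00)(45.00) = 132300.00 cm³
ΣAȳ = (1320.00)(30.00) + (1620.00)(69.00) = 151380.00 cm³
x̄ = 132300.00 / 2940.00 = 45.00 cm
ȳ = 151380.00 / 2940.00 = 51.49 cm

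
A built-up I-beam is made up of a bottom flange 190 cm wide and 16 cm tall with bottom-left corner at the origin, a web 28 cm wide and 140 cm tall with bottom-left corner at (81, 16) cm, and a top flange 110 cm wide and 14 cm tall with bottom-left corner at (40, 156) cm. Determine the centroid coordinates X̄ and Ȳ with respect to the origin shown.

X̄ = 95.00 cm, Ȳ = 72.05 cm

bottom flange: A = 190 × 16 = 3040.00, centroid at (95.00, 8.00).
web: A = 28 × 140 = 3920.00, centroid at (95.00, 86.00).
top flange: A = 110 × 14 = 1540.00, centroid at (95.00, 163.00).
ΣA = 8500.00 cm², ΣAX̄ = 807500.00 cm³, ΣAȲ = 612460.00 cm³.
X̄ = 807500.00/8500.00 = 95.00 cm; Ȳ = 612460.00/8500.00 = 72.05 cm.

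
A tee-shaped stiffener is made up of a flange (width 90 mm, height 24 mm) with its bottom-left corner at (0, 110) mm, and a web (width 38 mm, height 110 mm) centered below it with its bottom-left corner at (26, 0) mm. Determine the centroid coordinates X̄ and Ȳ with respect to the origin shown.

X̄ = 45.00 mm, Ȳ = 77.83 mm

web: A = 38 × 110 = 4180.00, centroid at (45.00, 55.00).
flange: A = 90 × 24 = 2160.00, centroid at (45.00, 122.00).
ΣA = 6340.00 mm²
ΣAX̄ = (4180.00)(45.00) + (2160.00)(45.00) = 285300.00 mm³
ΣAȲ = (4180.00)(55.00) + (2160.00)(122.00) = 493420.00 mm³
X̄ = 285300.00 / 6340.00 = 45.00 mm
Ȳ = 493420.00 / 6340.00 = 77.83 mm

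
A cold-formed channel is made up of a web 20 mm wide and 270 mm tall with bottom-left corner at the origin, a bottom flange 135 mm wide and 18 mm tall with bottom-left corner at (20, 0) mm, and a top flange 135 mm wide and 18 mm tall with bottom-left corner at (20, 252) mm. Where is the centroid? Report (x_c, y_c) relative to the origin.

x_c = 46.71 mm, y_c = 135.00 mm

web: A = 20 × 270 = 5400.00, centroid at (10.00, 135.00).
bottom flange: A = 135 × 18 = 2430.00, centroid at (87.50, 9.00).
top flange: A = 135 × 18 = 2430.00, centroid at (87.50, 261.00).
ΣA = 10260.00 mm², ΣAx_c = 479250.00 mm³, ΣAy_c = 1385100.00 mm³.
x_c = 479250.00/10260.00 = 46.71 mm; y_c = 1385100.00/10260.00 = 135.00 mm.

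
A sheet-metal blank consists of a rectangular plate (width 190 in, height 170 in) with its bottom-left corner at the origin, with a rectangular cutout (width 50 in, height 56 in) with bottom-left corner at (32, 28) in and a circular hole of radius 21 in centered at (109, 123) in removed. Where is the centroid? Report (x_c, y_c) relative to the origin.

Part | A | x̄ᵢ | ȳᵢ | A·x̄ᵢ | A·ȳᵢ
plate | 32300.00 | 95.00 | 85.00 | 3068500.00 | 2745500.00
hole 1 | -2800.00 | 57.00 | 56.00 | -159600.00 | -156800.00
hole 2 | -1385.44 | 109.00 | 123.00 | -151013.22 | -170409.41
Σ | 28114.56 |  |  | 2757886.78 | 2418290.59
x_c = 2757886.78 / 28114.56 = 98.09 in
y_c = 2418290.59 / 28114.56 = 86.02 in

x_c = 98.09 in, y_c = 86.02 in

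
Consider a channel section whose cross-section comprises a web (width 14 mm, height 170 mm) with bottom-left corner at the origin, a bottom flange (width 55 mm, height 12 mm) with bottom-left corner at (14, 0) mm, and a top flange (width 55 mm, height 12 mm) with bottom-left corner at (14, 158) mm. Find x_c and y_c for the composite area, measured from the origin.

web: A = 14 × 170 = 2380.00, centroid at (7.00, 85.00).
bottom flange: A = 55 × 12 = 660.00, centroid at (41.50, 6.00).
top flange: A = 55 × 12 = 660.00, centroid at (41.50, 164.00).
ΣA = 3700.00 mm², ΣAx_c = 71440.00 mm³, ΣAy_c = 314500.00 mm³.
x_c = 71440.00/3700.00 = 19.31 mm; y_c = 314500.00/3700.00 = 85.00 mm.

x_c = 19.31 mm, y_c = 85.00 mm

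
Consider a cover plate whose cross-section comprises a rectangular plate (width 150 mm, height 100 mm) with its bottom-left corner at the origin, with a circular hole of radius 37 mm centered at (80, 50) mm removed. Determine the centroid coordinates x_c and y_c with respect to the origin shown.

Part | A | x̄ᵢ | ȳᵢ | A·x̄ᵢ | A·ȳᵢ
plate | 15000.00 | 75.00 | 50.00 | 1125000.00 | 750000.00
hole | -4300.84 | 80.00 | 50.00 | -344067.23 | -215042.02
Σ | 10699.16 |  |  | 780932.77 | 534957.98
x_c = 780932.77 / 10699.16 = 72.99 mm
y_c = 534957.98 / 10699.16 = 50.00 mm

x_c = 72.99 mm, y_c = 50.00 mm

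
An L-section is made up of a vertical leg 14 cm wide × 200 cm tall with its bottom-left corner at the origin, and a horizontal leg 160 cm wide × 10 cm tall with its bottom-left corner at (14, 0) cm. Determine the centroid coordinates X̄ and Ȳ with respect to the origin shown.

Part | A | x̄ᵢ | ȳᵢ | A·x̄ᵢ | A·ȳᵢ
vertical leg | 2800.00 | 7.00 | 100.00 | 19600.00 | 280000.00
horizontal leg | 1600.00 | 94.00 | 5.00 | 150400.00 | 8000.00
Σ | 4400.00 |  |  | 170000.00 | 288000.00
X̄ = 170000.00 / 4400.00 = 38.64 cm
Ȳ = 288000.00 / 4400.00 = 65.45 cm

X̄ = 38.64 cm, Ȳ = 65.45 cm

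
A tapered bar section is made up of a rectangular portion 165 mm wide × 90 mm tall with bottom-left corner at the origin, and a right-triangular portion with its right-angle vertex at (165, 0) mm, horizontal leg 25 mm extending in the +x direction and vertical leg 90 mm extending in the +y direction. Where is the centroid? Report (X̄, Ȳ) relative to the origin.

rectangular portion: A = 165 × 90 = 14850.00, centroid at (82.50, 45.00).
triangular portion: A = ½·25·90 = 1125.00, centroid at (173.33, 30.00).
ΣA = 15975.00 mm², ΣAX̄ = 1420125.00 mm³, ΣAȲ = 702000.00 mm³.
X̄ = 1420125.00/15975.00 = 88.90 mm; Ȳ = 702000.00/15975.00 = 43.94 mm.

X̄ = 88.90 mm, Ȳ = 43.94 mm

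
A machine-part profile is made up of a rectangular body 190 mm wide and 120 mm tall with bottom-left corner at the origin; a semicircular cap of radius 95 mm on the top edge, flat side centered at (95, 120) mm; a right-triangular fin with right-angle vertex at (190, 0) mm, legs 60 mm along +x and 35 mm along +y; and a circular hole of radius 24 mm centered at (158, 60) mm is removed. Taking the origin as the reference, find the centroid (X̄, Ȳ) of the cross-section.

Part | A | x̄ᵢ | ȳᵢ | A·x̄ᵢ | A·ȳᵢ
rectangular body | 22800.00 | 95.00 | 60.00 | 2166000.00 | 1368000.00
semicircular top | 14176.44 | 95.00 | 160.32 | 1346761.50 | 2272755.76
triangular fin | 1050.00 | 210.00 | 11.67 | 220500.00 | 12250.00
hole | -1809.56 | 158.00 | 60.00 | -285910.06 | -108573.44
Σ | 36216.88 |  |  | 3447351.44 | 3544432.31
X̄ = 3447351.44 / 36216.88 = 95.19 mm
Ȳ = 3544432.31 / 36216.88 = 97.87 mm

X̄ = 95.19 mm, Ȳ = 97.87 mm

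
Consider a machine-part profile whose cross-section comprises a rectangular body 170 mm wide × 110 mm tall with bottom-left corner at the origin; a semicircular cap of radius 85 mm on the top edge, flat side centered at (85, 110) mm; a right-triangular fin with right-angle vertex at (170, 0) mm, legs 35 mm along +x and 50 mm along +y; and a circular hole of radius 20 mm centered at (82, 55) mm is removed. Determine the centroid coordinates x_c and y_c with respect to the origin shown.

rectangular body: A = 170 × 110 = 18700.00, centroid at (85.00, 55.00).
semicircular top: A = ½π·85² = 11349.00, centroid at (85.00, 146.08).
triangular fin: A = ½·35·50 = 875.00, centroid at (181.67, 16.67).
hole: A = −π·20² = -1256.64, centroid at (82.00, 55.00).
ΣA = 29667.37 mm², ΣAx_c = 2610079.39 mm³, ΣAy_c = 2631775.34 mm³.
x_c = 2610079.39/29667.37 = 87.98 mm; y_c = 2631775.34/29667.37 = 88.71 mm.

x_c = 87.98 mm, y_c = 88.71 mm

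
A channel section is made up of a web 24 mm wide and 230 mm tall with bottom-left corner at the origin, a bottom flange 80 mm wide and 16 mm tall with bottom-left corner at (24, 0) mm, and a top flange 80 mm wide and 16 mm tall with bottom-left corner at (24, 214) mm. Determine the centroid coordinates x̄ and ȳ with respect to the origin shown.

web: A = 24 × 230 = 5520.00, centroid at (12.00, 115.00).
bottom flange: A = 80 × 16 = 1280.00, centroid at (64.00, 8.00).
top flange: A = 80 × 16 = 1280.00, centroid at (64.00, 222.00).
ΣA = 8080.00 mm²
ΣAx̄ = (5520.00)(12.00) + (1280.00)(64.00) + (1280.00)(64.00) = 230080.00 mm³
ΣAȳ = (5520.00)(115.00) + (1280.00)(8.00) + (1280.00)(222.00) = 929200.00 mm³
x̄ = 230080.00 / 8080.00 = 28.48 mm
ȳ = 929200.00 / 8080.00 = 115.00 mm

x̄ = 28.48 mm, ȳ = 115.00 mm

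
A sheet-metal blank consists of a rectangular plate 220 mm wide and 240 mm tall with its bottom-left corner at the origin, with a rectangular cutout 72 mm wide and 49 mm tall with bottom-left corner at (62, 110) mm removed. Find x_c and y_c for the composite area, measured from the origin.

plate: A = 220 × 240 = 52800.00, centroid at (110.00, 120.00).
hole: A = −(72 × 49) = -3528.00, centroid at (98.00, 134.50).
ΣA = 49272.00 mm²
ΣAx_c = (52800.00)(110.00) + (-3528.00)(98.00) = 5462256.00 mm³
ΣAy_c = (52800.00)(120.00) + (-3528.00)(134.50) = 5861484.00 mm³
x_c = 5462256.00 / 49272.00 = 110.86 mm
y_c = 5861484.00 / 49272.00 = 118.96 mm

x_c = 110.86 mm, y_c = 118.96 mm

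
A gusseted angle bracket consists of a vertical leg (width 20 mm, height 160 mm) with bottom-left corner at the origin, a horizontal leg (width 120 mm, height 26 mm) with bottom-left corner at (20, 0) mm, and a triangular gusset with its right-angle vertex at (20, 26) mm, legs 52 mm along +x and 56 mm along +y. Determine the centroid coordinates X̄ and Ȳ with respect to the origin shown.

vertical leg: A = 20 × 160 = 3200.00, centroid at (10.00, 80.00).
horizontal leg: A = 120 × 26 = 3120.00, centroid at (80.00, 13.00).
gusset: A = ½·52·56 = 1456.00, centroid at (37.33, 44.67).
ΣA = 7776.00 mm²
ΣAX̄ = (3200.00)(10.00) + (3120.00)(80.00) + (1456.00)(37.33) = 335957.33 mm³
ΣAȲ = (3200.00)(80.00) + (3120.00)(13.00) + (1456.00)(44.67) = 361594.67 mm³
X̄ = 335957.33 / 7776.00 = 43.20 mm
Ȳ = 361594.67 / 7776.00 = 46.50 mm

X̄ = 43.20 mm, Ȳ = 46.50 mm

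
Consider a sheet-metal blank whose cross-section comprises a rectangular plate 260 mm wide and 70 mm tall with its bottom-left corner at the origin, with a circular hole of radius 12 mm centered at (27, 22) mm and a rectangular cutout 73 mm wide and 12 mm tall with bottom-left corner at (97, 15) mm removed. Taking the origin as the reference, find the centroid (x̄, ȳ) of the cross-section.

plate: A = 260 × 70 = 18200.00, centroid at (130.00, 35.00).
hole 1: A = −π·12² = -452.39, centroid at (27.00, 22.00).
hole 2: A = −(73 × 12) = -876.00, centroid at (133.50, 21.00).
ΣA = 16871.61 mm²
ΣAx̄ = (18200.00)(130.00) + (-452.39)(27.00) + (-876.00)(133.50) = 2236839.49 mm³
ΣAȳ = (18200.00)(35.00) + (-452.39)(22.00) + (-876.00)(21.00) = 608651.43 mm³
x̄ = 2236839.49 / 16871.61 = 132.58 mm
ȳ = 608651.43 / 16871.61 = 36.08 mm

x̄ = 132.58 mm, ȳ = 36.08 mm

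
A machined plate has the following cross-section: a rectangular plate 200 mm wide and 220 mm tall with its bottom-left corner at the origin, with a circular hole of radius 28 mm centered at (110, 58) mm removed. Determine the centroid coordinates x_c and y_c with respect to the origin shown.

plate: A = 200 × 220 = 44000.00, centroid at (100.00, 110.00).
hole: A = −π·28² = -2463.01, centroid at (110.00, 58.00).
ΣA = 41536.99 mm²
ΣAx_c = (44000.00)(100.00) + (-2463.01)(110.00) = 4129069.05 mm³
ΣAy_c = (44000.00)(110.00) + (-2463.01)(58.00) = 4697145.50 mm³
x_c = 4129069.05 / 41536.99 = 99.41 mm
y_c = 4697145.50 / 41536.99 = 113.08 mm

x_c = 99.41 mm, y_c = 113.08 mm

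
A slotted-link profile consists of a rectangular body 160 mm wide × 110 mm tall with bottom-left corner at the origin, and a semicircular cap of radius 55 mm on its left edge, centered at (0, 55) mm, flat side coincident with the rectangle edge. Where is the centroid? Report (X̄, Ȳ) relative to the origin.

X̄ = 58.03 mm, Ȳ = 55.00 mm

rectangular body: A = 160 × 110 = 17600.00, centroid at (80.00, 55.00).
semicircular end: A = ½π·55² = 4751.66, centroid at (-23.34, 55.00).
ΣA = 22351.66 mm², ΣAX̄ = 1297083.33 mm³, ΣAȲ = 1229341.24 mm³.
X̄ = 1297083.33/22351.66 = 58.03 mm; Ȳ = 1229341.24/22351.66 = 55.00 mm.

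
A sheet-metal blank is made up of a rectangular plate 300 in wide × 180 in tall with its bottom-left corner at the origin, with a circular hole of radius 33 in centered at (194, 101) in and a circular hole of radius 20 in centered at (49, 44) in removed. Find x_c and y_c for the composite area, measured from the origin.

x_c = 149.52 in, y_c = 90.41 in

Part | A | x̄ᵢ | ȳᵢ | A·x̄ᵢ | A·ȳᵢ
plate | 54000.00 | 150.00 | 90.00 | 8100000.00 | 4860000.00
hole 1 | -3421.19 | 194.00 | 101.00 | -663711.71 | -345540.63
hole 2 | -1256.64 | 49.00 | 44.00 | -61575.22 | -55292.03
Σ | 49322.17 |  |  | 7374713.07 | 4459167.33
x_c = 7374713.07 / 49322.17 = 149.52 in
y_c = 4459167.33 / 49322.17 = 90.41 in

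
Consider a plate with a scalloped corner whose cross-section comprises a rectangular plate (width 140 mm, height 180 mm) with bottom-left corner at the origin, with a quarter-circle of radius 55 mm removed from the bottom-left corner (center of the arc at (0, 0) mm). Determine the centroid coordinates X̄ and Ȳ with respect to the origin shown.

X̄ = 74.86 mm, Ȳ = 96.94 mm

plate: A = 140 × 180 = 25200.00, centroid at (70.00, 90.00).
removed quarter-circle: A = −¼π·55² = -2375.83, centroid at (23.34, 23.34).
ΣA = 22824.17 mm²
ΣAX̄ = (25200.00)(70.00) + (-2375.83)(23.34) = 1708541.67 mm³
ΣAȲ = (25200.00)(90.00) + (-2375.83)(23.34) = 2212541.67 mm³
X̄ = 1708541.67 / 22824.17 = 74.86 mm
Ȳ = 2212541.67 / 22824.17 = 96.94 mm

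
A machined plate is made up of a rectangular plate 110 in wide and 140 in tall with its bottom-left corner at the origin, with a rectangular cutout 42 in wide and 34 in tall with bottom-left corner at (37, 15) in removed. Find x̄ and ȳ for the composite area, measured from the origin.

Part | A | x̄ᵢ | ȳᵢ | A·x̄ᵢ | A·ȳᵢ
plate | 15400.00 | 55.00 | 70.00 | 847000.00 | 1078000.00
hole | -1428.00 | 58.00 | 32.00 | -82824.00 | -45696.00
Σ | 13972.00 |  |  | 764176.00 | 1032304.00
x̄ = 764176.00 / 13972.00 = 54.69 in
ȳ = 1032304.00 / 13972.00 = 73.88 in

x̄ = 54.69 in, ȳ = 73.88 in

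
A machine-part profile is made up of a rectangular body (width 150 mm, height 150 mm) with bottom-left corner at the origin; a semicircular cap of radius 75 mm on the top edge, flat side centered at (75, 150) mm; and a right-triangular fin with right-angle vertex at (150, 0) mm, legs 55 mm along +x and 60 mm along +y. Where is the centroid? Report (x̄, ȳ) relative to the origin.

rectangular body: A = 150 × 150 = 22500.00, centroid at (75.00, 75.00).
semicircular top: A = ½π·75² = 8835.73, centroid at (75.00, 181.83).
triangular fin: A = ½·55·60 = 1650.00, centroid at (168.33, 20.00).
ΣA = 32985.73 mm²
ΣAx̄ = (22500.00)(75.00) + (8835.73)(75.00) + (1650.00)(168.33) = 2627929.70 mm³
ΣAȳ = (22500.00)(75.00) + (8835.73)(181.83) + (1650.00)(20.00) = 3327109.40 mm³
x̄ = 2627929.70 / 32985.73 = 79.67 mm
ȳ = 3327109.40 / 32985.73 = 100.87 mm

x̄ = 79.67 mm, ȳ = 100.87 mm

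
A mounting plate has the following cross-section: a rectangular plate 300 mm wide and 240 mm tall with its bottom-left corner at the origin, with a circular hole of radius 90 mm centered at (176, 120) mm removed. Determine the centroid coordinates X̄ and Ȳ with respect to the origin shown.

X̄ = 135.79 mm, Ȳ = 120.00 mm

Part | A | x̄ᵢ | ȳᵢ | A·x̄ᵢ | A·ȳᵢ
plate | 72000.00 | 150.00 | 120.00 | 10800000.00 | 8640000.00
hole | -25446.90 | 176.00 | 120.00 | -4478654.49 | -3053628.06
Σ | 46553.10 |  |  | 6321345.51 | 5586371.94
X̄ = 6321345.51 / 46553.10 = 135.79 mm
Ȳ = 5586371.94 / 46553.10 = 120.00 mm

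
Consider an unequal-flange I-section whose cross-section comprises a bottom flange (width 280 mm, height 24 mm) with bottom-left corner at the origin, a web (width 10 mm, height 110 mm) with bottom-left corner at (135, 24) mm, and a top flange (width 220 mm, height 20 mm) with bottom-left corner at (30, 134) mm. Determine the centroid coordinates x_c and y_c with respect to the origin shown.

bottom flange: A = 280 × 24 = 6720.00, centroid at (140.00, 12.00).
web: A = 10 × 110 = 1100.00, centroid at (140.00, 79.00).
top flange: A = 220 × 20 = 4400.00, centroid at (140.00, 144.00).
ΣA = 12220.00 mm², ΣAx_c = 1710800.00 mm³, ΣAy_c = 801140.00 mm³.
x_c = 1710800.00/12220.00 = 140.00 mm; y_c = 801140.00/12220.00 = 65.56 mm.

x_c = 140.00 mm, y_c = 65.56 mm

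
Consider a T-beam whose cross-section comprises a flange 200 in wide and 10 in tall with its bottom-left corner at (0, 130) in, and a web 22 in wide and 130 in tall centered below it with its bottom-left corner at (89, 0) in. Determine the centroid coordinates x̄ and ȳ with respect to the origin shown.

x̄ = 100.00 in, ȳ = 93.81 in

web: A = 22 × 130 = 2860.00, centroid at (100.00, 65.00).
flange: A = 200 × 10 = 2000.00, centroid at (100.00, 135.00).
ΣA = 4860.00 in², ΣAx̄ = 486000.00 in³, ΣAȳ = 455900.00 in³.
x̄ = 486000.00/4860.00 = 100.00 in; ȳ = 455900.00/4860.00 = 93.81 in.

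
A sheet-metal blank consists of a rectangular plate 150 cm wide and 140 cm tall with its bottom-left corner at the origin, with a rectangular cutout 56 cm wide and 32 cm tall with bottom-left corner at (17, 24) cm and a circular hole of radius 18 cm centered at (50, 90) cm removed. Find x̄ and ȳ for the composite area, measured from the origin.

plate: A = 150 × 140 = 21000.00, centroid at (75.00, 70.00).
hole 1: A = −(56 × 32) = -1792.00, centroid at (45.00, 40.00).
hole 2: A = −π·18² = -1017.88, centroid at (50.00, 90.00).
ΣA = 18190.12 cm²
ΣAx̄ = (21000.00)(75.00) + (-1792.00)(45.00) + (-1017.88)(50.00) = 1443466.20 cm³
ΣAȳ = (21000.00)(70.00) + (-1792.00)(40.00) + (-1017.88)(90.00) = 1306711.16 cm³
x̄ = 1443466.20 / 18190.12 = 79.35 cm
ȳ = 1306711.16 / 18190.12 = 71.84 cm

x̄ = 79.35 cm, ȳ = 71.84 cm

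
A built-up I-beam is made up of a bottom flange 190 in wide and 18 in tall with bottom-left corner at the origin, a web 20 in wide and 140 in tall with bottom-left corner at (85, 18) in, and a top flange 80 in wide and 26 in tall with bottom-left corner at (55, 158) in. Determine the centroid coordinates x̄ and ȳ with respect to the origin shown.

bottom flange: A = 190 × 18 = 3420.00, centroid at (95.00, 9.00).
web: A = 20 × 140 = 2800.00, centroid at (95.00, 88.00).
top flange: A = 80 × 26 = 2080.00, centroid at (95.00, 171.00).
ΣA = 8300.00 in², ΣAx̄ = 788500.00 in³, ΣAȳ = 632860.00 in³.
x̄ = 788500.00/8300.00 = 95.00 in; ȳ = 632860.00/8300.00 = 76.25 in.

x̄ = 95.00 in, ȳ = 76.25 in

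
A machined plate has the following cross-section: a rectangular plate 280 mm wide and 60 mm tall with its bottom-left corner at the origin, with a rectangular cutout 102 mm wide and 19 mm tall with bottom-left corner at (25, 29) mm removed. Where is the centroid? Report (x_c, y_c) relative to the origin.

x_c = 148.35 mm, y_c = 28.89 mm

plate: A = 280 × 60 = 16800.00, centroid at (140.00, 30.00).
hole: A = −(102 × 19) = -1938.00, centroid at (76.00, 38.50).
ΣA = 14862.00 mm²
ΣAx_c = (16800.00)(140.00) + (-1938.00)(76.00) = 2204712.00 mm³
ΣAy_c = (16800.00)(30.00) + (-1938.00)(38.50) = 429387.00 mm³
x_c = 2204712.00 / 14862.00 = 148.35 mm
y_c = 429387.00 / 14862.00 = 28.89 mm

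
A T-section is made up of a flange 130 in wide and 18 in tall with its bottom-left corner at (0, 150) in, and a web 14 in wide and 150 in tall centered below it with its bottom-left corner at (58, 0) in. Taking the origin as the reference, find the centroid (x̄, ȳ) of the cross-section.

x̄ = 65.00 in, ȳ = 119.27 in

web: A = 14 × 150 = 2100.00, centroid at (65.00, 75.00).
flange: A = 130 × 18 = 2340.00, centroid at (65.00, 159.00).
ΣA = 4440.00 in², ΣAx̄ = 288600.00 in³, ΣAȳ = 529560.00 in³.
x̄ = 288600.00/4440.00 = 65.00 in; ȳ = 529560.00/4440.00 = 119.27 in.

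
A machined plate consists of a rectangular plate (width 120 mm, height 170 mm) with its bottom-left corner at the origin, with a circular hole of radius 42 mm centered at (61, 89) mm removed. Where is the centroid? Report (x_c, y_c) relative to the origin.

plate: A = 120 × 170 = 20400.00, centroid at (60.00, 85.00).
hole: A = −π·42² = -5541.77, centroid at (61.00, 89.00).
ΣA = 14858.23 mm², ΣAx_c = 885952.06 mm³, ΣAy_c = 1240782.52 mm³.
x_c = 885952.06/14858.23 = 59.63 mm; y_c = 1240782.52/14858.23 = 83.51 mm.

x_c = 59.63 mm, y_c = 83.51 mm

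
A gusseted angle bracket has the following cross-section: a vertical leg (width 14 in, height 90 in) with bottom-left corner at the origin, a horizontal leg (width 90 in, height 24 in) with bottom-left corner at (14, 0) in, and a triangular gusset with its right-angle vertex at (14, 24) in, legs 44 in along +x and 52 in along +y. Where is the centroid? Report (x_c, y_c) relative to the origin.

vertical leg: A = 14 × 90 = 1260.00, centroid at (7.00, 45.00).
horizontal leg: A = 90 × 24 = 2160.00, centroid at (59.00, 12.00).
gusset: A = ½·44·52 = 1144.00, centroid at (28.67, 41.33).
ΣA = 4564.00 in²
ΣAx_c = (1260.00)(7.00) + (2160.00)(59.00) + (1144.00)(28.67) = 169054.67 in³
ΣAy_c = (1260.00)(45.00) + (2160.00)(12.00) + (1144.00)(41.33) = 129905.33 in³
x_c = 169054.67 / 4564.00 = 37.04 in
y_c = 129905.33 / 4564.00 = 28.46 in

x_c = 37.04 in, y_c = 28.46 in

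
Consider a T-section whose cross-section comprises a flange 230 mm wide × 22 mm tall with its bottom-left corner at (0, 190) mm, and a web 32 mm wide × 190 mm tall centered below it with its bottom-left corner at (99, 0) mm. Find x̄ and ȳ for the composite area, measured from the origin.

web: A = 32 × 190 = 6080.00, centroid at (115.00, 95.00).
flange: A = 230 × 22 = 5060.00, centroid at (115.00, 201.00).
ΣA = 11140.00 mm²
ΣAx̄ = (6080.00)(115.00) + (5060.00)(115.00) = 1281100.00 mm³
ΣAȳ = (6080.00)(95.00) + (5060.00)(201.00) = 1594660.00 mm³
x̄ = 1281100.00 / 11140.00 = 115.00 mm
ȳ = 1594660.00 / 11140.00 = 143.15 mm

x̄ = 115.00 mm, ȳ = 143.15 mm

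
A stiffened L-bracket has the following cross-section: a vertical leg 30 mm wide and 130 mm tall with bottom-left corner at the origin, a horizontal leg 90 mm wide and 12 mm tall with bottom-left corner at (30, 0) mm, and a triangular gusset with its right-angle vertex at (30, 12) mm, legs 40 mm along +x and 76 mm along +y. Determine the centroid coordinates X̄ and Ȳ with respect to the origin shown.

X̄ = 31.59 mm, Ȳ = 48.73 mm

Part | A | x̄ᵢ | ȳᵢ | A·x̄ᵢ | A·ȳᵢ
vertical leg | 3900.00 | 15.00 | 65.00 | 58500.00 | 253500.00
horizontal leg | 1080.00 | 75.00 | 6.00 | 81000.00 | 6480.00
gusset | 1520.00 | 43.33 | 37.33 | 65866.67 | 56746.67
Σ | 6500.00 |  |  | 205366.67 | 316726.67
X̄ = 205366.67 / 6500.00 = 31.59 mm
Ȳ = 316726.67 / 6500.00 = 48.73 mm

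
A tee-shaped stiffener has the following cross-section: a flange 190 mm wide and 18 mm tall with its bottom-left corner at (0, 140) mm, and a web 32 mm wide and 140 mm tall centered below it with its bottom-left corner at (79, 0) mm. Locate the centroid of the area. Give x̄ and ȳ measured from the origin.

web: A = 32 × 140 = 4480.00, centroid at (95.00, 70.00).
flange: A = 190 × 18 = 3420.00, centroid at (95.00, 149.00).
ΣA = 7900.00 mm²
ΣAx̄ = (4480.00)(95.00) + (3420.00)(95.00) = 750500.00 mm³
ΣAȳ = (4480.00)(70.00) + (3420.00)(149.00) = 823180.00 mm³
x̄ = 750500.00 / 7900.00 = 95.00 mm
ȳ = 823180.00 / 7900.00 = 104.20 mm

x̄ = 95.00 mm, ȳ = 104.20 mm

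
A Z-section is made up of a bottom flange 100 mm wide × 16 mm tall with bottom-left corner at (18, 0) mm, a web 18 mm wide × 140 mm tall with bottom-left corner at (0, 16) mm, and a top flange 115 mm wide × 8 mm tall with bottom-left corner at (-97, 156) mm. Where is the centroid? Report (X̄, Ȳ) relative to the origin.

X̄ = 18.88 mm, Ȳ = 74.75 mm

bottom flange: A = 100 × 16 = 1600.00, centroid at (68.00, 8.00).
web: A = 18 × 140 = 2520.00, centroid at (9.00, 86.00).
top flange: A = 115 × 8 = 920.00, centroid at (-39.50, 160.00).
ΣA = 5040.00 mm²
ΣAX̄ = (1600.00)(68.00) + (2520.00)(9.00) + (920.00)(-39.50) = 95140.00 mm³
ΣAȲ = (1600.00)(8.00) + (2520.00)(86.00) + (920.00)(160.00) = 376720.00 mm³
X̄ = 95140.00 / 5040.00 = 18.88 mm
Ȳ = 376720.00 / 5040.00 = 74.75 mm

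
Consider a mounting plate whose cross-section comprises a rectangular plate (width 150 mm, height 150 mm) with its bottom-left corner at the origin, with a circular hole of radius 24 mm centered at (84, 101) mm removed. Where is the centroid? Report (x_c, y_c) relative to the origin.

x_c = 74.21 mm, y_c = 72.73 mm

plate: A = 150 × 150 = 22500.00, centroid at (75.00, 75.00).
hole: A = −π·24² = -1809.56, centroid at (84.00, 101.00).
ΣA = 20690.44 mm², ΣAx_c = 1535497.18 mm³, ΣAy_c = 1504734.71 mm³.
x_c = 1535497.18/20690.44 = 74.21 mm; y_c = 1504734.71/20690.44 = 72.73 mm.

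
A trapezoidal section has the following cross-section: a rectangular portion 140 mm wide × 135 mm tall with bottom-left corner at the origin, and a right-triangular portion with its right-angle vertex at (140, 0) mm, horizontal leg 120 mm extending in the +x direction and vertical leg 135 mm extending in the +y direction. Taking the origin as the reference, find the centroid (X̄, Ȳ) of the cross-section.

X̄ = 103.00 mm, Ȳ = 60.75 mm

rectangular portion: A = 140 × 135 = 18900.00, centroid at (70.00, 67.50).
triangular portion: A = ½·120·135 = 8100.00, centroid at (180.00, 45.00).
ΣA = 27000.00 mm², ΣAX̄ = 2781000.00 mm³, ΣAȲ = 1640250.00 mm³.
X̄ = 2781000.00/27000.00 = 103.00 mm; Ȳ = 1640250.00/27000.00 = 60.75 mm.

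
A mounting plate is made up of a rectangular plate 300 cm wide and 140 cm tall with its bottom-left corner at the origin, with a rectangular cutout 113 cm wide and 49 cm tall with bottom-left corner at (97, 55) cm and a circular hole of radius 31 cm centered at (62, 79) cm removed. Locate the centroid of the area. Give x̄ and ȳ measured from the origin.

plate: A = 300 × 140 = 42000.00, centroid at (150.00, 70.00).
hole 1: A = −(113 × 49) = -5537.00, centroid at (153.50, 79.50).
hole 2: A = −π·31² = -3019.07, centroid at (62.00, 79.00).
ΣA = 33443.93 cm²
ΣAx̄ = (42000.00)(150.00) + (-5537.00)(153.50) + (-3019.07)(62.00) = 5262888.13 cm³
ΣAȳ = (42000.00)(70.00) + (-5537.00)(79.50) + (-3019.07)(79.00) = 2261301.93 cm³
x̄ = 5262888.13 / 33443.93 = 157.36 cm
ȳ = 2261301.93 / 33443.93 = 67.61 cm

x̄ = 157.36 cm, ȳ = 67.61 cm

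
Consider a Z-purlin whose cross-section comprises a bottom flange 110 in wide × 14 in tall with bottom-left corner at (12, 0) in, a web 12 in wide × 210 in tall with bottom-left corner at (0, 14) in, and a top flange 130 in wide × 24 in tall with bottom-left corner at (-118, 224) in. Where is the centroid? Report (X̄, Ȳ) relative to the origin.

bottom flange: A = 110 × 14 = 1540.00, centroid at (67.00, 7.00).
web: A = 12 × 210 = 2520.00, centroid at (6.00, 119.00).
top flange: A = 130 × 24 = 3120.00, centroid at (-53.00, 236.00).
ΣA = 7180.00 in²
ΣAX̄ = (1540.00)(67.00) + (2520.00)(6.00) + (3120.00)(-53.00) = -47060.00 in³
ΣAȲ = (1540.00)(7.00) + (2520.00)(119.00) + (3120.00)(236.00) = 1046980.00 in³
X̄ = -47060.00 / 7180.00 = -6.55 in
Ȳ = 1046980.00 / 7180.00 = 145.82 in

X̄ = -6.55 in, Ȳ = 145.82 in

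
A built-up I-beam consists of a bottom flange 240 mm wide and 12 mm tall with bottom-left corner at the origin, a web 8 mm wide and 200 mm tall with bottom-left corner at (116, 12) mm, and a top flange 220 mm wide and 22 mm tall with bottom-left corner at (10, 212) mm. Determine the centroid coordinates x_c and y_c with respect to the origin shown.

Part | A | x̄ᵢ | ȳᵢ | A·x̄ᵢ | A·ȳᵢ
bottom flange | 2880.00 | 120.00 | 6.00 | 345600.00 | 17280.00
web | 1600.00 | 120.00 | 112.00 | 192000.00 | 179200.00
top flange | 4840.00 | 120.00 | 223.00 | 580800.00 | 1079320.00
Σ | 9320.00 |  |  | 1118400.00 | 1275800.00
x_c = 1118400.00 / 9320.00 = 120.00 mm
y_c = 1275800.00 / 9320.00 = 136.89 mm

x_c = 120.00 mm, y_c = 136.89 mm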